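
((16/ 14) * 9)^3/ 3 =124416/ 343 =362.73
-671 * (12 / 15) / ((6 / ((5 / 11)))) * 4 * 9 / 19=-1464 / 19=-77.05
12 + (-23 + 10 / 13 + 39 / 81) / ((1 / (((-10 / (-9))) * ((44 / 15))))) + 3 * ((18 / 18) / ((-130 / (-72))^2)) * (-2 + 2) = -558068 / 9477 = -58.89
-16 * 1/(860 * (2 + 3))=-4/1075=-0.00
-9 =-9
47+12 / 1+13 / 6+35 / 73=27001 / 438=61.65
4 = 4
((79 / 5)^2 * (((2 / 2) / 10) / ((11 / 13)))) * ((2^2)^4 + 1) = 20851181 / 2750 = 7582.25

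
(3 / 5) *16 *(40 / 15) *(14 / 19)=1792 / 95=18.86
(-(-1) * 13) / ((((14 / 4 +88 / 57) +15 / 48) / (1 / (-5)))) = -11856 / 24425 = -0.49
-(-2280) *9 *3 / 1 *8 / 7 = 70354.29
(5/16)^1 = 5/16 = 0.31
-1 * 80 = -80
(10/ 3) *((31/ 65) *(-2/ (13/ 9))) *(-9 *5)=16740/ 169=99.05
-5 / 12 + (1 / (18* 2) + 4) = 65 / 18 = 3.61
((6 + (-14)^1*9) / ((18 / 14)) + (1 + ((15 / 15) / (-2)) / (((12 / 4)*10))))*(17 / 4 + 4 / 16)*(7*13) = -1512693 / 40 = -37817.32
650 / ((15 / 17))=2210 / 3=736.67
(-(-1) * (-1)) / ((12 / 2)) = -1 / 6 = -0.17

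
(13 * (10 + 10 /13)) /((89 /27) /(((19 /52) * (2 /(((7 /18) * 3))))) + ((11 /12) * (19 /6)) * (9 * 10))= 861840 /1640651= 0.53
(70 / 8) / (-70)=-1 / 8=-0.12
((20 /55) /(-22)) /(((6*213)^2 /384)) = -64 /16468947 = -0.00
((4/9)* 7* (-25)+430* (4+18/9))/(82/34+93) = 191420/7299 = 26.23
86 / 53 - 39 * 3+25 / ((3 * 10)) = -36425 / 318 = -114.54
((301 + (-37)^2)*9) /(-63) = -1670 /7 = -238.57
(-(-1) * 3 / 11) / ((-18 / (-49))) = 49 / 66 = 0.74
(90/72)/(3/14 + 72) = 35/2022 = 0.02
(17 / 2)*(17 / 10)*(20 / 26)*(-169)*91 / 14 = -48841 / 4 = -12210.25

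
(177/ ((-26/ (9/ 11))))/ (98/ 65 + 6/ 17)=-2.99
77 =77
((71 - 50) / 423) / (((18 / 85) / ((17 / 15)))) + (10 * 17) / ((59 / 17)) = 22123817 / 449226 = 49.25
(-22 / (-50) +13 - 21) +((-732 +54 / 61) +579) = -243504 / 1525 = -159.67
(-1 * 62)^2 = 3844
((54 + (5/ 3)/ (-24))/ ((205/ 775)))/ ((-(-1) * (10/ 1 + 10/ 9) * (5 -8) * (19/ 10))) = -120373/ 37392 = -3.22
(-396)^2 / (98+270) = 426.13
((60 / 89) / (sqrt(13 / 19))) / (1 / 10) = 600* sqrt(247) / 1157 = 8.15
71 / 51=1.39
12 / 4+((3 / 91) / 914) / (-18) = 1497131 / 499044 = 3.00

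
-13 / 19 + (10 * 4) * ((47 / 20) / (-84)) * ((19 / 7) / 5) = -36077 / 27930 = -1.29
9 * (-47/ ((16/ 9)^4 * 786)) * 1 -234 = -234.05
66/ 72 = 11/ 12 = 0.92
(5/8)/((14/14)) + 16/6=79/24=3.29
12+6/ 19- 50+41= 63/ 19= 3.32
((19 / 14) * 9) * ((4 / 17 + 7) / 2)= 21033 / 476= 44.19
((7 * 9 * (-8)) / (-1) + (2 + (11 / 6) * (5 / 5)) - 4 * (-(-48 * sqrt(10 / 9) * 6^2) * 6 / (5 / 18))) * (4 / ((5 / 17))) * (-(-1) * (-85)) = 181338646.91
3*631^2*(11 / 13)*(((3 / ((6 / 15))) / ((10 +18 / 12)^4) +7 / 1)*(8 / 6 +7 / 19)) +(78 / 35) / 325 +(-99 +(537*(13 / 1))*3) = 729488332566934237 / 60480636125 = 12061518.85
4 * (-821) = -3284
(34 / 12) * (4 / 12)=17 / 18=0.94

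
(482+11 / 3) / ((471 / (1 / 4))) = 1457 / 5652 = 0.26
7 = 7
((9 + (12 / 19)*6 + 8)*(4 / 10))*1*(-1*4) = -632 / 19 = -33.26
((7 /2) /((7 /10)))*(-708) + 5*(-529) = -6185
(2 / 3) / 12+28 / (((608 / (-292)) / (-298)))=1370521 / 342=4007.37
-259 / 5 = -51.80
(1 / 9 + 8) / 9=73 / 81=0.90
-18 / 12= -1.50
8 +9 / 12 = 35 / 4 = 8.75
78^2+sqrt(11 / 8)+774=sqrt(22) / 4+6858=6859.17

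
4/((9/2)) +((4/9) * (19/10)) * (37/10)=301/75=4.01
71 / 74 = 0.96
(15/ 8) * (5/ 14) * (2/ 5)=15/ 56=0.27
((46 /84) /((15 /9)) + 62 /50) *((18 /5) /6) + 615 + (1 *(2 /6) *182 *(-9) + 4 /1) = 129397 /1750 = 73.94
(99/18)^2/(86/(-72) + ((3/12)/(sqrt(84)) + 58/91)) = -723422700/13290559 - 7729722 *sqrt(21)/13290559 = -57.10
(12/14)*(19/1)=114/7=16.29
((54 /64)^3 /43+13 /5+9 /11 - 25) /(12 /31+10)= -51814296613 /24953815040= -2.08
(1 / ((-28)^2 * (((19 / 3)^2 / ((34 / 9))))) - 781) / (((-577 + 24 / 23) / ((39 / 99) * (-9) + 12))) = 236404108845 / 20620704104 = 11.46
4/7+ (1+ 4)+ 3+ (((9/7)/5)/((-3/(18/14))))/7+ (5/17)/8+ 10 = 4336503/233240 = 18.59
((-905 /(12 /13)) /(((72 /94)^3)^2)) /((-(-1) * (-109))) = 126817468345685 /2847231295488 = 44.54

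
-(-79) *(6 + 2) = 632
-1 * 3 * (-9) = 27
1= 1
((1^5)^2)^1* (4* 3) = 12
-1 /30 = -0.03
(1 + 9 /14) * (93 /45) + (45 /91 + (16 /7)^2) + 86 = 1817633 /19110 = 95.11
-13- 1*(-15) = 2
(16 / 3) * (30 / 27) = 160 / 27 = 5.93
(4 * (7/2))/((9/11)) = 154/9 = 17.11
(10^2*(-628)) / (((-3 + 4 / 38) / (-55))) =-1193200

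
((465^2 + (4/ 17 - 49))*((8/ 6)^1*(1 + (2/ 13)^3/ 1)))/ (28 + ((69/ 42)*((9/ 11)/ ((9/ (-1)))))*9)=25598325984/ 2358733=10852.57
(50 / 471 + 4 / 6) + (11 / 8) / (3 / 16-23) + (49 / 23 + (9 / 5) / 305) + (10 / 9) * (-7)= -17832488972 / 3617951175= -4.93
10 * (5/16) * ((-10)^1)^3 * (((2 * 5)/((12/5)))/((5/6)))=-15625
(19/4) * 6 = 57/2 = 28.50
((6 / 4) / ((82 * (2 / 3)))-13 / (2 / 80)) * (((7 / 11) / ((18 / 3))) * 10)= -5969285 / 10824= -551.49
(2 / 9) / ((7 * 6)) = 1 / 189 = 0.01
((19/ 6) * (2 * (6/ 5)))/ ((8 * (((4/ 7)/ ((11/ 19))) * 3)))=77/ 240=0.32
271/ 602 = 0.45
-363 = -363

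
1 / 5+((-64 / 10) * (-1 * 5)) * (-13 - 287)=-9599.80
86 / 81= 1.06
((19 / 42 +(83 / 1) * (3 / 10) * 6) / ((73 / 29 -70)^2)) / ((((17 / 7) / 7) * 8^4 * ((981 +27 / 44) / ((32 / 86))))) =2037838033 / 232163272251319680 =0.00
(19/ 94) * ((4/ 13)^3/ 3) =608/ 309777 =0.00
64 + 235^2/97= 61433/97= 633.33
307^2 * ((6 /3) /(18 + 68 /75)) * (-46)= -325159050 /709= -458616.43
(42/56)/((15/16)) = 4/5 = 0.80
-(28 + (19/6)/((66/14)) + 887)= -181303/198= -915.67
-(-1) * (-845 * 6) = -5070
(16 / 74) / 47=8 / 1739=0.00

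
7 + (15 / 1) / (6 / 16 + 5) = 421 / 43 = 9.79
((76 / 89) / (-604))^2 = 361 / 180606721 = 0.00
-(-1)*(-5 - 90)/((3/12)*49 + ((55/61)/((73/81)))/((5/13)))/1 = -1692140/264529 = -6.40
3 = 3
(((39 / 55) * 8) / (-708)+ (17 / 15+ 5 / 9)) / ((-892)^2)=4909 / 2323736712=0.00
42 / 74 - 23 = -830 / 37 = -22.43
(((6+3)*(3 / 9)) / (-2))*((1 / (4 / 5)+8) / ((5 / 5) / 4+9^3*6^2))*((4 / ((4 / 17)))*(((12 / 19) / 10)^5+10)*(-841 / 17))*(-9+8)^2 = 3611661577776813 / 812292014759375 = 4.45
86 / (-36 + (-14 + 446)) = 43 / 198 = 0.22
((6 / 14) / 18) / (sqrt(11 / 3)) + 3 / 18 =sqrt(33) / 462 + 1 / 6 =0.18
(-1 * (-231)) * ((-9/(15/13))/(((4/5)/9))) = -20270.25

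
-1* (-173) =173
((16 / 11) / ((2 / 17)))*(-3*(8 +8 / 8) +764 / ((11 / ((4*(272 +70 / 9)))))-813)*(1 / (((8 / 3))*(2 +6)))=16175177 / 363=44559.72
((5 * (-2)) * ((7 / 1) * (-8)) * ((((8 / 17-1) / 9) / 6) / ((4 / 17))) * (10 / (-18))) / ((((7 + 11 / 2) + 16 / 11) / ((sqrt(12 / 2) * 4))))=30800 * sqrt(6) / 8289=9.10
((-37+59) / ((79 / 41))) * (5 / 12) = 2255 / 474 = 4.76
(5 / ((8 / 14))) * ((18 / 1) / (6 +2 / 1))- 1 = 299 / 16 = 18.69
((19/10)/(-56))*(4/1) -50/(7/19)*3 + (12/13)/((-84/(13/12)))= -85531/210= -407.29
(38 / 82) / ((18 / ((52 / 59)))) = 494 / 21771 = 0.02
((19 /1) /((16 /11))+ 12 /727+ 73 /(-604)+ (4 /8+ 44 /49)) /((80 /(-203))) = -35831255689 /983601920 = -36.43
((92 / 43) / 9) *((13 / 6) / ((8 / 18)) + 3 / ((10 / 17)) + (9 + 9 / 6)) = 2093 / 430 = 4.87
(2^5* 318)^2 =103550976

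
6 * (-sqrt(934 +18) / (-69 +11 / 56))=672 * sqrt(238) / 3853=2.69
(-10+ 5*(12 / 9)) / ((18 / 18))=-10 / 3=-3.33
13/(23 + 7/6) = 78/145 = 0.54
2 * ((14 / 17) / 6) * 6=28 / 17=1.65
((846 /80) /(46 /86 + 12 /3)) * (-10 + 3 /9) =-22.54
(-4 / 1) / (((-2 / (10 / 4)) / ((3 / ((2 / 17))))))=255 / 2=127.50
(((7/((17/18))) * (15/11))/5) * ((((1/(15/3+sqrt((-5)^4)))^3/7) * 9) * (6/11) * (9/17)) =243/8742250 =0.00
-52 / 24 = -13 / 6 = -2.17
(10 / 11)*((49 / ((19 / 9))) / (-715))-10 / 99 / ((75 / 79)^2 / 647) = -21951025568 / 302605875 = -72.54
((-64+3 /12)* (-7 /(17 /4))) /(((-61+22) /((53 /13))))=-1855 /169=-10.98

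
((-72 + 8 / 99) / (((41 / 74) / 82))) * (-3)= 1053760 / 33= 31932.12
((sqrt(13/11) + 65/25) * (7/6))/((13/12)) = 14 * sqrt(143)/143 + 14/5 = 3.97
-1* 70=-70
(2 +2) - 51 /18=7 /6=1.17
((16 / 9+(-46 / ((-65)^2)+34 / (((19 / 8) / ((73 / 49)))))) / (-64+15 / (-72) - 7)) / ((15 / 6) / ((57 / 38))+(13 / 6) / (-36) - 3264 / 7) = 470922950016 / 674722933395875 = 0.00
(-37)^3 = -50653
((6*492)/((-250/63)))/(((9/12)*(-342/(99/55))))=61992/11875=5.22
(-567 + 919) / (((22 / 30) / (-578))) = -277440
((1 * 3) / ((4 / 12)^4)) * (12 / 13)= 2916 / 13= 224.31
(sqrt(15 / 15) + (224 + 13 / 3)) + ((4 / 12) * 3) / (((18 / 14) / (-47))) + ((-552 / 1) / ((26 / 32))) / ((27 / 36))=-713.07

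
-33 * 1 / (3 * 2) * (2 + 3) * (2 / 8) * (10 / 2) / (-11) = 3.12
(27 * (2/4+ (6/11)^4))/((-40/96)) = -2791746/73205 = -38.14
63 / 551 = 0.11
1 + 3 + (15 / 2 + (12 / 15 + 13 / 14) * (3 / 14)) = 11633 / 980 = 11.87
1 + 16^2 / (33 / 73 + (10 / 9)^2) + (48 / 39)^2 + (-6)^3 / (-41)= 11026455229 / 69102917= 159.57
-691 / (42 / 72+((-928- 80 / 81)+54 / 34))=3806028 / 5104903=0.75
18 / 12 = 3 / 2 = 1.50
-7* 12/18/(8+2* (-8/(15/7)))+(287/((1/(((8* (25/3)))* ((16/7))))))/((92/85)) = 11149585/276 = 40397.05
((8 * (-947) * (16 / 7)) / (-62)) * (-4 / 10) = -121216 / 1085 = -111.72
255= 255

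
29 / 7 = 4.14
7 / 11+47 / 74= 1035 / 814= 1.27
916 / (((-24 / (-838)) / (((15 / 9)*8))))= 3838040 / 9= 426448.89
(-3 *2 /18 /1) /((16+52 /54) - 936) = 9 /24814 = 0.00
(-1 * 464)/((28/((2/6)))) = -116/21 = -5.52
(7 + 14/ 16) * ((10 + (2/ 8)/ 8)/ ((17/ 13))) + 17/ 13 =3491671/ 56576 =61.72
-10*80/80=-10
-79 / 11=-7.18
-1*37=-37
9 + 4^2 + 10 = 35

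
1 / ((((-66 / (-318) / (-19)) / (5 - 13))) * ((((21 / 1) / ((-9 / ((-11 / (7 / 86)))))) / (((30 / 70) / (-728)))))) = -9063 / 6628622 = -0.00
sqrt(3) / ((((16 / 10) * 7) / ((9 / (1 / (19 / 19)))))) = 45 * sqrt(3) / 56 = 1.39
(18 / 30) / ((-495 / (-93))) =31 / 275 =0.11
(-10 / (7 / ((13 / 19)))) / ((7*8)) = -65 / 3724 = -0.02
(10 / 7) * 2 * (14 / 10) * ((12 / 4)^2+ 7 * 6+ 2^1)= 212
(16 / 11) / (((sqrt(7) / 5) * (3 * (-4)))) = -20 * sqrt(7) / 231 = -0.23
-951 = -951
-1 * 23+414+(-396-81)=-86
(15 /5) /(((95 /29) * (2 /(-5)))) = -2.29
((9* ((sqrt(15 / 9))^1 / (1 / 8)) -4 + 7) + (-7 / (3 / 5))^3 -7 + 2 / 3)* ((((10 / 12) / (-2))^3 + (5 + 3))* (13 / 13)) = -588577535 / 46656 + 13699* sqrt(15) / 72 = -11878.37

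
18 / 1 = 18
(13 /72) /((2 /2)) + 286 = 20605 /72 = 286.18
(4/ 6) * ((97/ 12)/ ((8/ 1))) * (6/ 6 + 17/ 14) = 3007/ 2016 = 1.49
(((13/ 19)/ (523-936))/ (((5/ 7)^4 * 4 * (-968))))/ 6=4459/ 16276920000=0.00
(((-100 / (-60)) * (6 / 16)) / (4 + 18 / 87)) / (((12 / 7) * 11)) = 1015 / 128832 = 0.01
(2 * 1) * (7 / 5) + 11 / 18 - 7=-323 / 90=-3.59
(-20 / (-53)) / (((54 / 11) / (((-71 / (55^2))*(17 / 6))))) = -1207 / 236115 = -0.01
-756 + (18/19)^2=-272592/361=-755.10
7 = 7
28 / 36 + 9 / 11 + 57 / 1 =5801 / 99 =58.60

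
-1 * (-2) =2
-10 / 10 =-1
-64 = -64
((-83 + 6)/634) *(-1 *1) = 77/634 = 0.12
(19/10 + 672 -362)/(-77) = -3119/770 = -4.05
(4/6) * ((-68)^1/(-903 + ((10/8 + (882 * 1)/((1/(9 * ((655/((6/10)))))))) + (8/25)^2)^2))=-850000000/1408003375508417793483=-0.00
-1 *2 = -2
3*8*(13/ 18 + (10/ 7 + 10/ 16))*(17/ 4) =23783/ 84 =283.13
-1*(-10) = 10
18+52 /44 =211 /11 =19.18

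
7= 7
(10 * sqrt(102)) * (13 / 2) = 65 * sqrt(102) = 656.47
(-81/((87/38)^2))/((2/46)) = -298908/841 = -355.42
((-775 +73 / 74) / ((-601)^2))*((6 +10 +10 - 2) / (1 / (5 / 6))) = -572770 / 13364437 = -0.04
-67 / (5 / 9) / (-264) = 201 / 440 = 0.46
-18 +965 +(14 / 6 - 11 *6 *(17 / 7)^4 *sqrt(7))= 2848 / 3 - 5512386 *sqrt(7) / 2401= -5124.97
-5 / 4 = -1.25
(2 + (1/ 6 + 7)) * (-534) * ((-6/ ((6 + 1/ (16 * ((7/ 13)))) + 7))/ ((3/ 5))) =5482400/ 1469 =3732.06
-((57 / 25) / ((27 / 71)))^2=-1819801 / 50625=-35.95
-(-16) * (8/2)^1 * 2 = 128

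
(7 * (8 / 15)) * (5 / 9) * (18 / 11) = 112 / 33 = 3.39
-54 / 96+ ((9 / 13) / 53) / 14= -43335 / 77168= -0.56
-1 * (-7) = 7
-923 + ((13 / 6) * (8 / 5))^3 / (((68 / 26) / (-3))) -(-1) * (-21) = -991.79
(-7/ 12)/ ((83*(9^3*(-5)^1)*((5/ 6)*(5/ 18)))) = 7/ 840375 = 0.00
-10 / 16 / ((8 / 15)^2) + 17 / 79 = -80171 / 40448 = -1.98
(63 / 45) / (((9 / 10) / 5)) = 70 / 9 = 7.78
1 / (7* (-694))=-1 / 4858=-0.00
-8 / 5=-1.60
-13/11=-1.18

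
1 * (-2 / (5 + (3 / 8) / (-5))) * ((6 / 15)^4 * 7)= -1792 / 24625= -0.07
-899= -899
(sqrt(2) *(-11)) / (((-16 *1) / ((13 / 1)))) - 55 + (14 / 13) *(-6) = -799 / 13 + 143 *sqrt(2) / 16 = -48.82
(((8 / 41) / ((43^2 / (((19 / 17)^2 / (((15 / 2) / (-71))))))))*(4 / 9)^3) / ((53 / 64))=-1679753216 / 12697355163555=-0.00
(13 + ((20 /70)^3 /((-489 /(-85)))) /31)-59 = -239178022 /5199537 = -46.00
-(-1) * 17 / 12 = 17 / 12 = 1.42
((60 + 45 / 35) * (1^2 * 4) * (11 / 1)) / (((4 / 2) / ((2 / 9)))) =6292 / 21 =299.62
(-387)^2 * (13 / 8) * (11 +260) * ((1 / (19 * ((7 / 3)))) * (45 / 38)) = 71230885245 / 40432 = 1761745.28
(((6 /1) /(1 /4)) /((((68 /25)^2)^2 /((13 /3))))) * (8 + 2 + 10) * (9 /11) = 228515625 /7349848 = 31.09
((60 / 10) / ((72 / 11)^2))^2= 14641 / 746496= 0.02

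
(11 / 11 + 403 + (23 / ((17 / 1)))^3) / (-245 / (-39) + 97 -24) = 5.13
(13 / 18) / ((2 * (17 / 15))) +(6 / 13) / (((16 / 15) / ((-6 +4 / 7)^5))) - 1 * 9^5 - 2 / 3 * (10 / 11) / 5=-29951407948963 / 490293804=-61088.69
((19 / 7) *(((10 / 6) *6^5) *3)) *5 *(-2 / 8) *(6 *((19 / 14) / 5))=-10526760 / 49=-214831.84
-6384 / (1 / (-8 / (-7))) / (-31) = 7296 / 31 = 235.35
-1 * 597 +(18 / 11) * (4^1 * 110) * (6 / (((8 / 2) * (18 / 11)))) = 63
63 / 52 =1.21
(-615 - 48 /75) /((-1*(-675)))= -15391 /16875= -0.91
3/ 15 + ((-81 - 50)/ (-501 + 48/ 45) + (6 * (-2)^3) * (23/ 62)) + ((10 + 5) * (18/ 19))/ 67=-25350096358/ 1479665185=-17.13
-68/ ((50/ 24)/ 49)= -1599.36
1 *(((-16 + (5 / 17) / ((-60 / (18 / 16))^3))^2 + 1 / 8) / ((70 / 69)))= 252.47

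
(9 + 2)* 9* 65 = 6435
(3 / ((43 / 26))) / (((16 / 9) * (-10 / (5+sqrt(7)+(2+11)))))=-3159 / 1720 - 351 * sqrt(7) / 3440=-2.11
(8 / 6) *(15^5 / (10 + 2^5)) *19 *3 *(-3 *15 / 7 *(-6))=53001275.51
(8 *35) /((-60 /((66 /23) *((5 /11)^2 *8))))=-5600 /253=-22.13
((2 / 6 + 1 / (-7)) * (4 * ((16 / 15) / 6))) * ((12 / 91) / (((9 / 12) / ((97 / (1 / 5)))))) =198656 / 17199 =11.55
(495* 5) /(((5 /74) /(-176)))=-6446880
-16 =-16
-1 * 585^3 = -200201625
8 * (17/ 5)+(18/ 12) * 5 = 347/ 10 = 34.70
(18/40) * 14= 63/10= 6.30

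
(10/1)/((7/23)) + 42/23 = 5584/161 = 34.68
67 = 67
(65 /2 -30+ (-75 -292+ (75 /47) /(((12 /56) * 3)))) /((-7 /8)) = 408356 /987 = 413.73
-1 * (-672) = 672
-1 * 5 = -5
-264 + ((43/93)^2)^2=-263.95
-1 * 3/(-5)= 3/5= 0.60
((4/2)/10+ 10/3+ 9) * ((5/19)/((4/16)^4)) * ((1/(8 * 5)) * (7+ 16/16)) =168.87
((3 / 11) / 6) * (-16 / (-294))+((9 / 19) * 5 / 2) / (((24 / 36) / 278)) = 30343157 / 61446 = 493.82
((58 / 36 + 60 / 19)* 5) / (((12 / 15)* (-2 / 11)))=-163.93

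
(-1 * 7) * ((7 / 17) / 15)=-49 / 255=-0.19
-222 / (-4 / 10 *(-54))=-185 / 18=-10.28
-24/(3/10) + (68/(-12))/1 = -257/3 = -85.67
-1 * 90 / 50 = -9 / 5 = -1.80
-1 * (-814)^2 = -662596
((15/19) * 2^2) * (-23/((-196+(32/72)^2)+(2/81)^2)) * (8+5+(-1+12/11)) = 81487620/16780819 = 4.86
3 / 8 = 0.38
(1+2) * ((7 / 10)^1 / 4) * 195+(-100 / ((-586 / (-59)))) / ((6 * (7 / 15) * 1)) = 1620769 / 16408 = 98.78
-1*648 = -648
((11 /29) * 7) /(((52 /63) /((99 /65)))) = 480249 /98020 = 4.90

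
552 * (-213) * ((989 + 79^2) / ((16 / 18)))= -956333790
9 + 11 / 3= 38 / 3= 12.67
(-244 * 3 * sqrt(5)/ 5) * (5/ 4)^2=-511.50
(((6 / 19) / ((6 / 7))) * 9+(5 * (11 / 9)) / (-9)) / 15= 4058 / 23085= 0.18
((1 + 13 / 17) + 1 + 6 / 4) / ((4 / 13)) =1885 / 136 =13.86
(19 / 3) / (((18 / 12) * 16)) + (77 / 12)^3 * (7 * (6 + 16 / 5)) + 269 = 74665033 / 4320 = 17283.57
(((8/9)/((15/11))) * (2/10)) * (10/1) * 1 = 1.30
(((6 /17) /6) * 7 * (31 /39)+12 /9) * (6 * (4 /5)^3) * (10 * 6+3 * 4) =10146816 /27625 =367.31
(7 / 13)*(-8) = -4.31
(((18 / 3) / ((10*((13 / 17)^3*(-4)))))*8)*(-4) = 117912 / 10985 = 10.73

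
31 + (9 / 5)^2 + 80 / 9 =43.13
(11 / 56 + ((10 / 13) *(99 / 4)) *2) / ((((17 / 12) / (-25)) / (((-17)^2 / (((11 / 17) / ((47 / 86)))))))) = -2580430425 / 15652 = -164862.66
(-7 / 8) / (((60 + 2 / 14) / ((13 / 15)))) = -637 / 50520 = -0.01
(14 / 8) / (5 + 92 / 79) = 553 / 1948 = 0.28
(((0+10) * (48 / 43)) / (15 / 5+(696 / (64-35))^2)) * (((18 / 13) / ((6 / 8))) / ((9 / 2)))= 0.01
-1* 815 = -815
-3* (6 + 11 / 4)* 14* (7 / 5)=-1029 / 2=-514.50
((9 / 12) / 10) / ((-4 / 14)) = -21 / 80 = -0.26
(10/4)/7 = 5/14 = 0.36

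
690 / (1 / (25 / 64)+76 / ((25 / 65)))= 2875 / 834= 3.45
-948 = -948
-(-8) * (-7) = -56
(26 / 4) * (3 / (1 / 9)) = 351 / 2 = 175.50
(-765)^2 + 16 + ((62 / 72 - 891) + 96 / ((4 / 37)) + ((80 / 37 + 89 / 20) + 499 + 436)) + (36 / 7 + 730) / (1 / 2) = 6849069596 / 11655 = 587650.76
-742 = -742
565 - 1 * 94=471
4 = 4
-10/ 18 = -5/ 9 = -0.56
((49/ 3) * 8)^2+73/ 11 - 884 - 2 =1603247/ 99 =16194.41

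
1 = 1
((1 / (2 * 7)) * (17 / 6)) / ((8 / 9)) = 51 / 224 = 0.23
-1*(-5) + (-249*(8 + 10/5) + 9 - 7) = -2483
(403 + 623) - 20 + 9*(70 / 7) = 1096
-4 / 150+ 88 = 6598 / 75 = 87.97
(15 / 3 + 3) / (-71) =-8 / 71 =-0.11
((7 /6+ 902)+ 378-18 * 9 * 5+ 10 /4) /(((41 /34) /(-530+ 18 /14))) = -207677.25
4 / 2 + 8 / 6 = 10 / 3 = 3.33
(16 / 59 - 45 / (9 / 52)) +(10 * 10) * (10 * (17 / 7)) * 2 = 1898732 / 413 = 4597.41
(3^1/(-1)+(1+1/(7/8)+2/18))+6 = 331/63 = 5.25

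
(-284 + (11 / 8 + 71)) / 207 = -1.02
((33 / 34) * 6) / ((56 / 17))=99 / 56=1.77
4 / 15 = 0.27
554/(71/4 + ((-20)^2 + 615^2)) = 2216/1514571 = 0.00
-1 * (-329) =329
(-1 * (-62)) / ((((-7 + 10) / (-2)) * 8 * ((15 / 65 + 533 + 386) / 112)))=-11284 / 17925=-0.63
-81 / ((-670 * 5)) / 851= 81 / 2850850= 0.00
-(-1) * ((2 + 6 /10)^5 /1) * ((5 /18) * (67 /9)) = 24876631 /101250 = 245.70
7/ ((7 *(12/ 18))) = 3/ 2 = 1.50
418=418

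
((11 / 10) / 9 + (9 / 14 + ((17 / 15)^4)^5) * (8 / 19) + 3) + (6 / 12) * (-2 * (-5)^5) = 277167267720034896011913276187 / 88451829020118713378906250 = 3133.54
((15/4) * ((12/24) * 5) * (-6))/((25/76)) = -171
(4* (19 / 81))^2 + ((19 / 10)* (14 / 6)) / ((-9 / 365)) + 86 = -1219243 / 13122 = -92.92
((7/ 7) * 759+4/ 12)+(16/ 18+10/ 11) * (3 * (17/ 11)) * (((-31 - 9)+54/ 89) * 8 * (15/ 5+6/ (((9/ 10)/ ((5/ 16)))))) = -13715974/ 1089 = -12595.02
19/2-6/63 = 395/42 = 9.40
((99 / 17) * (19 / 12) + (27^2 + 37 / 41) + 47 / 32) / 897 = 5506053 / 6668896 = 0.83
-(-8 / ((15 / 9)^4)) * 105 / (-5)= -13608 / 625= -21.77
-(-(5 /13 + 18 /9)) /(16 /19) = 2.83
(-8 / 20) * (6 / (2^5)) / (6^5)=-1 / 103680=-0.00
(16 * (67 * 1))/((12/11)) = 2948/3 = 982.67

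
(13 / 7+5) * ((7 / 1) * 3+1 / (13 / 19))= 14016 / 91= 154.02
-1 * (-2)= 2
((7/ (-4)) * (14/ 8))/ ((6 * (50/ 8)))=-49/ 600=-0.08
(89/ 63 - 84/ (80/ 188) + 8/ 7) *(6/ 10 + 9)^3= -107741184/ 625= -172385.89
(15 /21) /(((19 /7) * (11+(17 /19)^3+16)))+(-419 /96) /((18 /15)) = -198616195 /54750528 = -3.63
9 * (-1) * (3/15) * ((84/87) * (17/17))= -252/145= -1.74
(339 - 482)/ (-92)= 143/ 92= 1.55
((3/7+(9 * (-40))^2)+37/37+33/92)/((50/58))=2420442979/16100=150338.07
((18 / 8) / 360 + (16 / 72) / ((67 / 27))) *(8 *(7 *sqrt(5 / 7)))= 1027 *sqrt(35) / 1340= 4.53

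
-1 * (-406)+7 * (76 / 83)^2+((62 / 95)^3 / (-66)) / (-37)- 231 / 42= 5861292884787467 / 14423566467750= 406.37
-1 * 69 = -69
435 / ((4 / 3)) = 1305 / 4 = 326.25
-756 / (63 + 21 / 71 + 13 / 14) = -751464 / 63839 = -11.77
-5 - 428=-433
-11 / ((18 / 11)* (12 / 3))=-121 / 72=-1.68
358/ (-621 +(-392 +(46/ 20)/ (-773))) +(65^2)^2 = 139779548353285/ 7830513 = 17850624.65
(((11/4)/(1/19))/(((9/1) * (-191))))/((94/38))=-3971/323172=-0.01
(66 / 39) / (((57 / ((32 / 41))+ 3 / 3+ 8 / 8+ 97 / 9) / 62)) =392832 / 321269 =1.22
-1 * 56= -56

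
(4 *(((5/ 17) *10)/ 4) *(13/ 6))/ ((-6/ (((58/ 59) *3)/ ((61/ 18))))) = -56550/ 61183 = -0.92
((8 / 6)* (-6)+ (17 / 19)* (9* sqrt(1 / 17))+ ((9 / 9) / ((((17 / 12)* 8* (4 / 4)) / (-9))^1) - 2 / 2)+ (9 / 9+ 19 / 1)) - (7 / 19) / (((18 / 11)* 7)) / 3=9* sqrt(17) / 19+ 88912 / 8721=12.15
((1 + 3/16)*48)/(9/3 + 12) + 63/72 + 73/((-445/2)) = 3095/712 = 4.35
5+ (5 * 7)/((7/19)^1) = 100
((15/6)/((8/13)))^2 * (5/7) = 21125/1792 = 11.79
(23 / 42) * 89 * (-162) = -55269 / 7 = -7895.57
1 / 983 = 0.00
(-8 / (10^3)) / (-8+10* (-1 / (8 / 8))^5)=0.00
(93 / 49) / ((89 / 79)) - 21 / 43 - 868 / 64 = -37103051 / 3000368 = -12.37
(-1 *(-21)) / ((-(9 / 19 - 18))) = 1.20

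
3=3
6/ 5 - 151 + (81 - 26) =-474/ 5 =-94.80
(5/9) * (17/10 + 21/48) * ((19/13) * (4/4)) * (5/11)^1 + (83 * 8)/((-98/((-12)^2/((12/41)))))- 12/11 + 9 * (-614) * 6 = -4090950403/112112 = -36489.85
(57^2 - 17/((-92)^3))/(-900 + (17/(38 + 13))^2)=-22769615961/6306594112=-3.61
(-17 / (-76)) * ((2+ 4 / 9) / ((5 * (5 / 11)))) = 2057 / 8550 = 0.24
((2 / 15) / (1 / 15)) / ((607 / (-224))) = -448 / 607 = -0.74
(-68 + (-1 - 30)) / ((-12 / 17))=561 / 4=140.25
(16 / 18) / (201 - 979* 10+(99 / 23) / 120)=-7360 / 79396623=-0.00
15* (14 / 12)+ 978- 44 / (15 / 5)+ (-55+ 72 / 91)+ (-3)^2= 510851 / 546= 935.62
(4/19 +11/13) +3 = 4.06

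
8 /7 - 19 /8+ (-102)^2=582555 /56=10402.77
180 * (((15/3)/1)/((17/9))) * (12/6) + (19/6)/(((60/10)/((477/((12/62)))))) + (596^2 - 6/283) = 41274873163/115464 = 357469.63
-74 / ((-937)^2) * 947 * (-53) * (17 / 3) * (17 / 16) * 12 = 536692363 / 1755938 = 305.64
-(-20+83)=-63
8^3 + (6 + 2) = 520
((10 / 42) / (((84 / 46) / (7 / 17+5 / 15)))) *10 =21850 / 22491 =0.97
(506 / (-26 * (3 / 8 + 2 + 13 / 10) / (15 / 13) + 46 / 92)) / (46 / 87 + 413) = -4402200 / 296126687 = -0.01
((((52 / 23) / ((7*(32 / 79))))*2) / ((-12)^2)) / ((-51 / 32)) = -1027 / 147798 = -0.01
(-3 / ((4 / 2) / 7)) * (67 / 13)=-54.12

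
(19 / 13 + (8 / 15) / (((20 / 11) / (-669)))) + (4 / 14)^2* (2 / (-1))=-3104447 / 15925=-194.94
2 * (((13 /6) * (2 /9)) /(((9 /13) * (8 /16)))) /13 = 52 /243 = 0.21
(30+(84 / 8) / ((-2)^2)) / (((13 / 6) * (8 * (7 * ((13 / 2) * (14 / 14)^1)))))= 783 / 18928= 0.04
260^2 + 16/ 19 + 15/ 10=2568889/ 38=67602.34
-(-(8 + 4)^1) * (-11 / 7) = -18.86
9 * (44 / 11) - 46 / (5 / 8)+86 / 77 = -14046 / 385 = -36.48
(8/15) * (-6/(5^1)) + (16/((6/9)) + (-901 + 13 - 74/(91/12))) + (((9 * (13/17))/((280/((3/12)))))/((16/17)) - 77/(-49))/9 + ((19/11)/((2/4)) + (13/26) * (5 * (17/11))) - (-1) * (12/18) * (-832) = -163928790073/115315200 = -1421.57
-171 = -171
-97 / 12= -8.08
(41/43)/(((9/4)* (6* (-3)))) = -82/3483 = -0.02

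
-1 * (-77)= 77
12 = 12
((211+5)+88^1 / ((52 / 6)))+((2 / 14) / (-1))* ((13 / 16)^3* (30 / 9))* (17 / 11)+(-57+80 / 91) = 1043299547 / 6150144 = 169.64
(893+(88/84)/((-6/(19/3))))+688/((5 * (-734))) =891.71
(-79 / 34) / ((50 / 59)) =-4661 / 1700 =-2.74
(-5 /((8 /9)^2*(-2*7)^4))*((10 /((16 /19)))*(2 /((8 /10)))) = -192375 /39337984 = -0.00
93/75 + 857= 21456/25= 858.24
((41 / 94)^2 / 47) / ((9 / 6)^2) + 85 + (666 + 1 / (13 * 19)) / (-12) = 27235575781 / 923194116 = 29.50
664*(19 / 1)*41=517256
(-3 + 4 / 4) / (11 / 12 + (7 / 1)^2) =-24 / 599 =-0.04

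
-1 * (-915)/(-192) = -305/64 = -4.77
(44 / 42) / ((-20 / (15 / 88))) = -1 / 112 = -0.01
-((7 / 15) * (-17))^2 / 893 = -14161 / 200925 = -0.07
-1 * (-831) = 831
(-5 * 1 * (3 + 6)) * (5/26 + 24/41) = -37305/1066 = -35.00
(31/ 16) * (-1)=-31/ 16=-1.94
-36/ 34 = -18/ 17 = -1.06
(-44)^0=1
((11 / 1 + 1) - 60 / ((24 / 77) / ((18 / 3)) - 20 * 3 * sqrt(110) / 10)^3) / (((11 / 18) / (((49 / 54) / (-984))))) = -6606233037118199769221 / 364825830819507836260064 - 2297861438205795 * sqrt(110) / 66331969239910515683648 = -0.02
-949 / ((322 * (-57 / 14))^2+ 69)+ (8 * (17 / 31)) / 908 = 51760747 / 12095125230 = 0.00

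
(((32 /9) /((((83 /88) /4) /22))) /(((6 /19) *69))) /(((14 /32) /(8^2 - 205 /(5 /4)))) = -3766681600 /1082403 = -3479.93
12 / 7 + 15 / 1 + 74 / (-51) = 5449 / 357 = 15.26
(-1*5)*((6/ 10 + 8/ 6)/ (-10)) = 29/ 30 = 0.97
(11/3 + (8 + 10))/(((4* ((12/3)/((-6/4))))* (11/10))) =-325/176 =-1.85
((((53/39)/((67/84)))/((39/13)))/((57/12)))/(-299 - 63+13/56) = -332416/1005798573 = -0.00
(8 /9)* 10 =80 /9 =8.89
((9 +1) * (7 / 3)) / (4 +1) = 14 / 3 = 4.67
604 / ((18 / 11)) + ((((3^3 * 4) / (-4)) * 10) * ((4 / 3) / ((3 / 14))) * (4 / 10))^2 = 4067578 / 9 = 451953.11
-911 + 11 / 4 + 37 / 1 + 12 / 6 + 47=-3289 / 4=-822.25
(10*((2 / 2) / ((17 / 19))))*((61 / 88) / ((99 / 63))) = 40565 / 8228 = 4.93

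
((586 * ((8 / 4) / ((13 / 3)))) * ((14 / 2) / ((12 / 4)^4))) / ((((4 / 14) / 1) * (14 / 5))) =10255 / 351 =29.22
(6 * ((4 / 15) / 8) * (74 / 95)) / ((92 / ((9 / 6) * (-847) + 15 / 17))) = -1597179 / 742900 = -2.15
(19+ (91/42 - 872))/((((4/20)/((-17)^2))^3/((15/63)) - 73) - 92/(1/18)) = 77013931090625/156501963003624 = 0.49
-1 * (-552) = 552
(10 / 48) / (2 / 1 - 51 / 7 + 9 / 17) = -595 / 13584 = -0.04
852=852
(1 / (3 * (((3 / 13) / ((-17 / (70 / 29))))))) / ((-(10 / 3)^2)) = 6409 / 7000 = 0.92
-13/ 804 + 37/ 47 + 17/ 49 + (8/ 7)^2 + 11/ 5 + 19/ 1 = 218713577/ 9258060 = 23.62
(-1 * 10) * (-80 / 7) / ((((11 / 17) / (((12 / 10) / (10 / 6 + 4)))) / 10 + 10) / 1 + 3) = 28800 / 3353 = 8.59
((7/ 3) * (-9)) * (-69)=1449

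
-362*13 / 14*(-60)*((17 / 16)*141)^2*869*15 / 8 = 2643384199952925 / 3584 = 737551395076.15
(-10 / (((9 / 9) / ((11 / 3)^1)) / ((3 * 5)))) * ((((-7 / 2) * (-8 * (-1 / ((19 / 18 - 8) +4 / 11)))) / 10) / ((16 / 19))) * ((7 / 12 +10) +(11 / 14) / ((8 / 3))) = -126042675 / 41696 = -3022.90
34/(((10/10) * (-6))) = -17/3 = -5.67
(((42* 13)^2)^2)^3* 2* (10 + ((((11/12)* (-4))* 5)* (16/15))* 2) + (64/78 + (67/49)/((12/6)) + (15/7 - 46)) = -156203648176805665552833371804560062545/3822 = -40869609674726757078187700000000000.00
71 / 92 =0.77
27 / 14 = 1.93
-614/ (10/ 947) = -290729/ 5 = -58145.80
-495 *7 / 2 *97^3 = -3162411945 / 2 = -1581205972.50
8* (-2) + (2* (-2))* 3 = -28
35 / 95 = 7 / 19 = 0.37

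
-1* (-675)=675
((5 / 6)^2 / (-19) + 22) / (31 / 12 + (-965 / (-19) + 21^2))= 0.04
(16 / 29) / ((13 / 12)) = 192 / 377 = 0.51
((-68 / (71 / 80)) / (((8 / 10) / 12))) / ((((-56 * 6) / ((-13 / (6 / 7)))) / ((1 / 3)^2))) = -11050 / 1917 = -5.76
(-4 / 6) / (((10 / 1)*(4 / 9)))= -3 / 20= -0.15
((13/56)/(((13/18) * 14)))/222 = 3/29008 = 0.00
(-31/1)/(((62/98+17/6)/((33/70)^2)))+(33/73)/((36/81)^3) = 376269003/119019200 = 3.16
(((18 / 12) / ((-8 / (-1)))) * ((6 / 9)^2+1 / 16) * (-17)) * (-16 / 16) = 1241 / 768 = 1.62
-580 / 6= -290 / 3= -96.67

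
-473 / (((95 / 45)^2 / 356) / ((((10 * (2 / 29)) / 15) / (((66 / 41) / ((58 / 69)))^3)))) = -3549163535152 / 14349601629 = -247.34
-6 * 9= -54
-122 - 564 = -686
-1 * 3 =-3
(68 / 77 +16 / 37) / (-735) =-0.00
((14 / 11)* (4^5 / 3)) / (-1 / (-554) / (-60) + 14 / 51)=2700328960 / 1706133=1582.72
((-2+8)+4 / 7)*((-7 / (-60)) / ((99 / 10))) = 23 / 297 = 0.08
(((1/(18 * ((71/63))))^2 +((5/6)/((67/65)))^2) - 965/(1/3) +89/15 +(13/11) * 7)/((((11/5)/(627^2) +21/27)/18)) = -209635337372685471/3145121004314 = -66654.14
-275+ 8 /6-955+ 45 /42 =-51559 /42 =-1227.60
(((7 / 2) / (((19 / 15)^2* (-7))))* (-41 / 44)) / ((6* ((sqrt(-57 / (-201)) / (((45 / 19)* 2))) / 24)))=10.33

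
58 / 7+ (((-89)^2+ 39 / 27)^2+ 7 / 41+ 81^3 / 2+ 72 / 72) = 2930556615691 / 46494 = 63030855.93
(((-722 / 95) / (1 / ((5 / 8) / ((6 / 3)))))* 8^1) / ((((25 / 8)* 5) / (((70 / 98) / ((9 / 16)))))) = -2432 / 1575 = -1.54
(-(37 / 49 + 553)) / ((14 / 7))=-13567 / 49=-276.88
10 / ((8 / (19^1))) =95 / 4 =23.75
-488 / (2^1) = -244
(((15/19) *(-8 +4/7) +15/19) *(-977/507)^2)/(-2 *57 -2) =71589675/440639108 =0.16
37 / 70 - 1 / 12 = 187 / 420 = 0.45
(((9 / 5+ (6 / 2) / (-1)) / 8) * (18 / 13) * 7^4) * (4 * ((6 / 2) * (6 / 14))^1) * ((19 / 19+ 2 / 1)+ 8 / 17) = -9835182 / 1105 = -8900.62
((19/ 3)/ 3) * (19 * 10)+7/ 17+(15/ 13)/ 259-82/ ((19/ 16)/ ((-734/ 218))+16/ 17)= 7934435575702/ 30262545495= 262.19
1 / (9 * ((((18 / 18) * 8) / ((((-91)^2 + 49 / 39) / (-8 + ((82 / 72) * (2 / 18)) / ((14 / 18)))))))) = -1130528 / 77025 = -14.68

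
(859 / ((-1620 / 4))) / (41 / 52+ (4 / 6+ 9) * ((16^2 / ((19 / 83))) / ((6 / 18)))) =-848692 / 12977319015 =-0.00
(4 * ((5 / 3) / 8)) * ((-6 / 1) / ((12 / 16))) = -20 / 3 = -6.67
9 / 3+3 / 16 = 51 / 16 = 3.19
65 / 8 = 8.12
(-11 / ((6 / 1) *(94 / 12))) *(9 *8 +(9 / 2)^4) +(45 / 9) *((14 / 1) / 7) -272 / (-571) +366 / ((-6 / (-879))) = 22979622759 / 429392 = 53516.65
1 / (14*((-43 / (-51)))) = 51 / 602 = 0.08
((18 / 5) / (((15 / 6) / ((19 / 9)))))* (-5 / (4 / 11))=-209 / 5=-41.80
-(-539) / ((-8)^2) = 539 / 64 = 8.42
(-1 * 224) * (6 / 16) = -84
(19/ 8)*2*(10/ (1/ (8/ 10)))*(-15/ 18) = -95/ 3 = -31.67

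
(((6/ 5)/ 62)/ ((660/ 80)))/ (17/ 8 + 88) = 32/ 1229305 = 0.00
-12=-12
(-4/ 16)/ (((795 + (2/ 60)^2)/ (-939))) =211275/ 715501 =0.30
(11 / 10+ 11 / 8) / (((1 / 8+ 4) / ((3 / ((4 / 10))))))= 9 / 2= 4.50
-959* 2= -1918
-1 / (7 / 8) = -8 / 7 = -1.14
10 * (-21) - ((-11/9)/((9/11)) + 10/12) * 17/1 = -32201/162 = -198.77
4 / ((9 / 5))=20 / 9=2.22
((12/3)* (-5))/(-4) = 5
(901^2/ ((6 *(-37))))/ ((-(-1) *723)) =-5.06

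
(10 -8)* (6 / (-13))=-12 / 13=-0.92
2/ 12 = 1/ 6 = 0.17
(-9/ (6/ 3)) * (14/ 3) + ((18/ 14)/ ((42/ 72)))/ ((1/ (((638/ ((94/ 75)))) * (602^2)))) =406606881.13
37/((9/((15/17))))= 185/51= 3.63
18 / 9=2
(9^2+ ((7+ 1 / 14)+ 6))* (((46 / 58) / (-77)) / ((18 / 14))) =-10097 / 13398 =-0.75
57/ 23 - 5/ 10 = 91/ 46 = 1.98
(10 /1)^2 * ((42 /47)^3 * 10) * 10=740880000 /103823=7135.99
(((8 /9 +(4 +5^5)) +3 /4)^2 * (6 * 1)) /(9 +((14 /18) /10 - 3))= 9675477.00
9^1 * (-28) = -252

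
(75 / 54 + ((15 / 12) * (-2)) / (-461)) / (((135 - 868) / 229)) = -1324765 / 3041217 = -0.44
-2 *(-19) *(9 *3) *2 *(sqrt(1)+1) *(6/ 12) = 2052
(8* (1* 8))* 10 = 640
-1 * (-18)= 18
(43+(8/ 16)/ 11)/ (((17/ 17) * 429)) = 947/ 9438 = 0.10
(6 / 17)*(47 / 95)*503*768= 108937728 / 1615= 67453.70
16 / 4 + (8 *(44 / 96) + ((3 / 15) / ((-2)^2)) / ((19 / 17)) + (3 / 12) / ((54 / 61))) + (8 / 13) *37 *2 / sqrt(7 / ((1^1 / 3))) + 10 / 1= 592 *sqrt(21) / 273 + 369233 / 20520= 27.93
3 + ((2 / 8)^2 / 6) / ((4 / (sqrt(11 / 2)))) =sqrt(22) / 768 + 3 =3.01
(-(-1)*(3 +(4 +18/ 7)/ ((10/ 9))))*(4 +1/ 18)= 3796/ 105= 36.15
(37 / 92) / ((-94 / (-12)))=111 / 2162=0.05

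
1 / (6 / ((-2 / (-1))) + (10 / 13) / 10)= 13 / 40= 0.32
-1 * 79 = -79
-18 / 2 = -9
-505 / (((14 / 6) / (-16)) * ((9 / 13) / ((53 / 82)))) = 2783560 / 861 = 3232.94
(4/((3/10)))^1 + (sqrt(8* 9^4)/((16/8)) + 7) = 61/3 + 81* sqrt(2) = 134.88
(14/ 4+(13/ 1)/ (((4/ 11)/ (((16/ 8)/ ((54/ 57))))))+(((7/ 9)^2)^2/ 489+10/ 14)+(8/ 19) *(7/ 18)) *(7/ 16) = 34.93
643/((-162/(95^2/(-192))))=5803075/31104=186.57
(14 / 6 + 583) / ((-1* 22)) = -878 / 33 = -26.61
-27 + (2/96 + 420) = 18865/48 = 393.02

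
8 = 8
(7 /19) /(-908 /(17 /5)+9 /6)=-238 /171551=-0.00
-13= -13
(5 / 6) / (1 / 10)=8.33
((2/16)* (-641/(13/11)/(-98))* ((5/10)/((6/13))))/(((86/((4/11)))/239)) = 153199/202272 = 0.76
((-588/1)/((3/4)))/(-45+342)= -2.64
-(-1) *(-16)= -16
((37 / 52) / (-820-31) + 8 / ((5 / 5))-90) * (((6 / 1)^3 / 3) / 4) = -882657 / 598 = -1476.02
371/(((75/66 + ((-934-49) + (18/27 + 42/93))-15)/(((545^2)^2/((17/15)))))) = -200903176195548750/6926803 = -29003737538.88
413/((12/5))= 2065/12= 172.08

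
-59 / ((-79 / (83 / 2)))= 30.99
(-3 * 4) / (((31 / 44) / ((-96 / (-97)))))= -50688 / 3007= -16.86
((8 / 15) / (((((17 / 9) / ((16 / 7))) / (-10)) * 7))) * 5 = -3840 / 833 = -4.61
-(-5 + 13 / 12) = 47 / 12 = 3.92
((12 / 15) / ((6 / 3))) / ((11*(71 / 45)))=18 / 781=0.02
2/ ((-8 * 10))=-1/ 40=-0.02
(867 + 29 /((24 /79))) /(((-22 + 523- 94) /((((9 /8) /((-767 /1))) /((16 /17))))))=-0.00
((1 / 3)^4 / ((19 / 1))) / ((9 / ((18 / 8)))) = 1 / 6156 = 0.00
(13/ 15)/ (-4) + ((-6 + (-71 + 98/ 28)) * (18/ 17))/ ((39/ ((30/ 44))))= -230053/ 145860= -1.58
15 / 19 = 0.79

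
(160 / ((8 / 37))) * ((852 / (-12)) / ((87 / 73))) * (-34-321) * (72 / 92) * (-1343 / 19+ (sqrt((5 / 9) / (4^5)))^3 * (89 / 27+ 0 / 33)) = -10971564097800 / 12673+ 151475118625 * sqrt(5) / 663883776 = -865742731.17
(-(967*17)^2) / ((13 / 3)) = -810722163 / 13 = -62363243.31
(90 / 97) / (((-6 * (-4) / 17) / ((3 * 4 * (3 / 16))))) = 2295 / 1552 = 1.48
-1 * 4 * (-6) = 24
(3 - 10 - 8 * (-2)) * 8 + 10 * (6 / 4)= 87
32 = 32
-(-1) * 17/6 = 17/6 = 2.83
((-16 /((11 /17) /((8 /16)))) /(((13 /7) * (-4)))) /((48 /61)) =7259 /3432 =2.12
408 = 408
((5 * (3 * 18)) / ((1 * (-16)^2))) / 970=27 / 24832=0.00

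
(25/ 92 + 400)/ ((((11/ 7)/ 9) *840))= 2.73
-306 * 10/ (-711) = 340/ 79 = 4.30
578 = 578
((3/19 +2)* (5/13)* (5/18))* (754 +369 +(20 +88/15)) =185935/702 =264.86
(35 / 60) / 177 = 7 / 2124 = 0.00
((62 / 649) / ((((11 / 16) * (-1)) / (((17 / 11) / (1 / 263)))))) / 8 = -554404 / 78529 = -7.06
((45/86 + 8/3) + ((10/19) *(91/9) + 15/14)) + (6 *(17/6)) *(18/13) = 22162324/669123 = 33.12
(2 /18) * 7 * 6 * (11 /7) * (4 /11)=8 /3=2.67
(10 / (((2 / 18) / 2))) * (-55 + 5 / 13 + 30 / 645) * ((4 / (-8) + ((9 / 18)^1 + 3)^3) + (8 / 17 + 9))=-4839383340 / 9503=-509247.96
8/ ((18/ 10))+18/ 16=401/ 72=5.57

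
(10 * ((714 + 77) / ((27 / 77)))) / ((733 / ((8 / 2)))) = 2436280 / 19791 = 123.10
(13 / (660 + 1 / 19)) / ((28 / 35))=1235 / 50164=0.02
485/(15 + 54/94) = 22795/732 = 31.14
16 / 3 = 5.33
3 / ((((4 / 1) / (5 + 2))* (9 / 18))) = 21 / 2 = 10.50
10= 10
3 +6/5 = 4.20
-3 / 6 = -1 / 2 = -0.50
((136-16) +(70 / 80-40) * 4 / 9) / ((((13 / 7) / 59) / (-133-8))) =-35852117 / 78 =-459642.53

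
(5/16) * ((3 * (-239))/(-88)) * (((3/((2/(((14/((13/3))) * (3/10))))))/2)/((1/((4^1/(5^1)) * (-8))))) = -135513/11440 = -11.85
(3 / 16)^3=27 / 4096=0.01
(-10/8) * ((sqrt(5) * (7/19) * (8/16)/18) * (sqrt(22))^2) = -385 * sqrt(5)/1368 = -0.63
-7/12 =-0.58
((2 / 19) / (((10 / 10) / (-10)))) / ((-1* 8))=0.13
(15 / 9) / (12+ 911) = 5 / 2769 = 0.00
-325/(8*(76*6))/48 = -325/175104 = -0.00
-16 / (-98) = 8 / 49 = 0.16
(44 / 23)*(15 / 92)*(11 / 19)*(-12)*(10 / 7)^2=-2178000 / 492499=-4.42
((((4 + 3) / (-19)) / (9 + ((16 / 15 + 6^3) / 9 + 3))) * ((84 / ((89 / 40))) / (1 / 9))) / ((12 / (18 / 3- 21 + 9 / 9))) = 8334900 / 2061329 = 4.04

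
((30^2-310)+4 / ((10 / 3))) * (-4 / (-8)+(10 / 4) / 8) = 9607 / 20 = 480.35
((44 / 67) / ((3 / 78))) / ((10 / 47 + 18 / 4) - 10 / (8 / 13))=-215072 / 145323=-1.48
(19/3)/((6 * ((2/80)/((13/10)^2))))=3211/45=71.36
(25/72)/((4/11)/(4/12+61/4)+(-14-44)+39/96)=-41140/6821127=-0.01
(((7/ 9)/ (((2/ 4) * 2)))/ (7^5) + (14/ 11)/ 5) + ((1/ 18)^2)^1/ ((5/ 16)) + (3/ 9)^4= 109664/ 396165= 0.28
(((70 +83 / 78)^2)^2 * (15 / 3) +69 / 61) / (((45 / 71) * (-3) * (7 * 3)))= -3193569.69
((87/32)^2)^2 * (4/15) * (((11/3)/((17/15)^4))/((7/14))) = 708960792375/10947264512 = 64.76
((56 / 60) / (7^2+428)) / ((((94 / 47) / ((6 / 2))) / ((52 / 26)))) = 14 / 2385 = 0.01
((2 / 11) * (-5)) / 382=-5 / 2101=-0.00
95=95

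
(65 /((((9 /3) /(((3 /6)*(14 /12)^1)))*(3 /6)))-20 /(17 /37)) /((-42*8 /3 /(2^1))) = 5585 /17136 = 0.33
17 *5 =85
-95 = -95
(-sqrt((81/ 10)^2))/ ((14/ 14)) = -81/ 10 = -8.10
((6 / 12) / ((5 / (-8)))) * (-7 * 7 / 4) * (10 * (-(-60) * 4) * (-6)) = -141120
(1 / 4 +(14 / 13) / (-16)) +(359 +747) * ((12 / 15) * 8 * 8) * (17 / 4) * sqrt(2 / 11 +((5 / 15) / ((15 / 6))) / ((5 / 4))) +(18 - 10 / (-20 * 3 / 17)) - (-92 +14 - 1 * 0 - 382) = 150077 / 312 +1203328 * sqrt(7854) / 825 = 129744.40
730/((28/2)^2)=365/98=3.72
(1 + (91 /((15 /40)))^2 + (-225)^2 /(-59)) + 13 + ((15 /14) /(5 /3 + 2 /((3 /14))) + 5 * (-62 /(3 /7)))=4687271315 /81774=57319.82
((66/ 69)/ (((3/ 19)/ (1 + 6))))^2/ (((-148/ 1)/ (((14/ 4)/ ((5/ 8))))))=-59930332/ 880785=-68.04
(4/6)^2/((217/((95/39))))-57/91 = -47329/76167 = -0.62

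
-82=-82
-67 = -67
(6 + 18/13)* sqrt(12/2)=18.09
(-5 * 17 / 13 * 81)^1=-6885 / 13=-529.62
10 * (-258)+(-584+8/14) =-22144/7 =-3163.43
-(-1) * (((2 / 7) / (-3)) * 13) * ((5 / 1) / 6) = -65 / 63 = -1.03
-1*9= -9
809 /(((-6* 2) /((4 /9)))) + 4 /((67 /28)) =-51179 /1809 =-28.29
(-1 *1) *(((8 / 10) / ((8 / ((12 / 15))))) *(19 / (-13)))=38 / 325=0.12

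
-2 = -2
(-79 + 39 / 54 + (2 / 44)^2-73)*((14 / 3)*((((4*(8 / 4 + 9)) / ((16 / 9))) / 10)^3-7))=-5761.23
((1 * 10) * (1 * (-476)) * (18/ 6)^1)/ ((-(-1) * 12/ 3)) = -3570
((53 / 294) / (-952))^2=2809 / 78337292544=0.00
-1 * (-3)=3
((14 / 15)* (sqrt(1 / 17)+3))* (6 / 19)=0.96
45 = 45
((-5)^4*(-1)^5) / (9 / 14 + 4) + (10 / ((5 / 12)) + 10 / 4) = -2811 / 26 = -108.12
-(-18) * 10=180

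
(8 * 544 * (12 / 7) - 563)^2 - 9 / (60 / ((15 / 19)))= 177174854323 / 3724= 47576491.49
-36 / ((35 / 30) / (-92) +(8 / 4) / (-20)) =99360 / 311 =319.49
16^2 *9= 2304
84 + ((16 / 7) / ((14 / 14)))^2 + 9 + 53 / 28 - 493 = -77005 / 196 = -392.88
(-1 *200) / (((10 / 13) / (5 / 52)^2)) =-125 / 52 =-2.40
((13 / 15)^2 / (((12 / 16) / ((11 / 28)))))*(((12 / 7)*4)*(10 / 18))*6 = 59488 / 6615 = 8.99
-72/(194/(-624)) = 22464/97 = 231.59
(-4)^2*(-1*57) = -912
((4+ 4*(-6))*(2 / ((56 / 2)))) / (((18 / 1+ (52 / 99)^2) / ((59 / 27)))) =-107085 / 626927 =-0.17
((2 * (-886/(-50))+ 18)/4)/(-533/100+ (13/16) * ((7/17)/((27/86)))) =-1226448/391469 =-3.13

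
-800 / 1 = -800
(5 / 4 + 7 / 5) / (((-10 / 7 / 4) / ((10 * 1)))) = -74.20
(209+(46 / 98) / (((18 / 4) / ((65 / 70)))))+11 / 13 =8425223 / 40131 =209.94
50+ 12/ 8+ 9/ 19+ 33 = 3229/ 38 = 84.97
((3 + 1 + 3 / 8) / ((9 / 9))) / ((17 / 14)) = 245 / 68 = 3.60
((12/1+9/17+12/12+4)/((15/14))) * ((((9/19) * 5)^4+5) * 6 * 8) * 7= 444109199744/2215457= 200459.41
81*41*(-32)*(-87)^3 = 69980430816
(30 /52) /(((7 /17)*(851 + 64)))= 0.00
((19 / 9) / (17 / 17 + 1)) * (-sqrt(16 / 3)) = -38 * sqrt(3) / 27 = -2.44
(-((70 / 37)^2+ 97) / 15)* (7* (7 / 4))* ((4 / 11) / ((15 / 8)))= -53975656 / 3388275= -15.93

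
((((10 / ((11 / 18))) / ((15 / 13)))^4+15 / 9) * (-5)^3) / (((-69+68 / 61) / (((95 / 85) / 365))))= 51482660999675 / 225719462463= 228.08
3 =3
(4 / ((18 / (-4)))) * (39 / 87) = -104 / 261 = -0.40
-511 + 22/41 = -20929/41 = -510.46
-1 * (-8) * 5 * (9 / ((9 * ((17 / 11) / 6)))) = 2640 / 17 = 155.29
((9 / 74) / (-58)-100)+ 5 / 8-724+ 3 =-7042117 / 8584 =-820.38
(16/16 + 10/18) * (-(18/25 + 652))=-1015.34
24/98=12/49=0.24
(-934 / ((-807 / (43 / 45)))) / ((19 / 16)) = 642592 / 689985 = 0.93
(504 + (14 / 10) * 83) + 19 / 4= 12499 / 20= 624.95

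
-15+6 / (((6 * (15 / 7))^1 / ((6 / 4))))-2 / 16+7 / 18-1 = -5413 / 360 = -15.04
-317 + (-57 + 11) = -363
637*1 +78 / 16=641.88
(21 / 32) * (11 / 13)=231 / 416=0.56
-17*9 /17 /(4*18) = -1 /8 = -0.12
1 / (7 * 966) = 1 / 6762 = 0.00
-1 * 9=-9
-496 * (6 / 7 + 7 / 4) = -9052 / 7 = -1293.14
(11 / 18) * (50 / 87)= 275 / 783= 0.35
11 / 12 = 0.92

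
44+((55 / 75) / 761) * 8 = 502348 / 11415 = 44.01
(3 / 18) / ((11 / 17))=17 / 66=0.26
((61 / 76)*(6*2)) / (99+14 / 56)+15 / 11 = 121197 / 82973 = 1.46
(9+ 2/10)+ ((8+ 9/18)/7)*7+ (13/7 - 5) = 1019/70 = 14.56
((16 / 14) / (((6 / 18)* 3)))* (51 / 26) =2.24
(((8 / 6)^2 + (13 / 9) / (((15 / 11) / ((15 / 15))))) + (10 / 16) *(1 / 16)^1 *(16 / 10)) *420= 43841 / 36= 1217.81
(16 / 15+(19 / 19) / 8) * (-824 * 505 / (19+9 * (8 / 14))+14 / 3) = -20533.70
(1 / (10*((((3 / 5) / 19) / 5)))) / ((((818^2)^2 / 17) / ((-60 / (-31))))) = 8075 / 6939767374328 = 0.00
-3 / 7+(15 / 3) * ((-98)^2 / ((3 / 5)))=1680691 / 21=80032.90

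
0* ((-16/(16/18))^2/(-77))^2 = 0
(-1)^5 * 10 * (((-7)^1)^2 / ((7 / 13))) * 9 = -8190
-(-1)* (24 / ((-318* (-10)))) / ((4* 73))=1 / 38690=0.00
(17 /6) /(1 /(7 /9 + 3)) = 289 /27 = 10.70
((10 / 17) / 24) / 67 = 0.00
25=25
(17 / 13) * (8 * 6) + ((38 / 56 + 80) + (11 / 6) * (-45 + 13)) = 92581 / 1092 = 84.78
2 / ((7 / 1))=0.29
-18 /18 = -1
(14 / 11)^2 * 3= 588 / 121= 4.86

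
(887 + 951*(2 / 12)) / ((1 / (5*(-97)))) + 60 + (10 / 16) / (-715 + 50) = -539455981 / 1064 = -507007.50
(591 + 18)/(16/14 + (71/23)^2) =57.06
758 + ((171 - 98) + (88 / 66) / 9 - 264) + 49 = 16636 / 27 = 616.15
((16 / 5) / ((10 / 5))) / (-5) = -8 / 25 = -0.32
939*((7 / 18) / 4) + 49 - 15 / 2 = 3187 / 24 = 132.79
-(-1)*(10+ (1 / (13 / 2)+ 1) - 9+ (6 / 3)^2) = 80 / 13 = 6.15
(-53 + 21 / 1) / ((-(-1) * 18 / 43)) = -688 / 9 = -76.44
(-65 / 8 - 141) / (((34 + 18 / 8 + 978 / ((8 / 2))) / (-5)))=5965 / 2246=2.66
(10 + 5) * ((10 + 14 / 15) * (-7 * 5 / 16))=-1435 / 4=-358.75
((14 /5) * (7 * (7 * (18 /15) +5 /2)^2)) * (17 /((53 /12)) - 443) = -541999339 /530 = -1022640.26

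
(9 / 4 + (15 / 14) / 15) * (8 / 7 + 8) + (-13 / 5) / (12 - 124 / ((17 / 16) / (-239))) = 2466765171 / 116223100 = 21.22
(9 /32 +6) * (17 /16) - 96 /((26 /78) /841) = -124007079 /512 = -242201.33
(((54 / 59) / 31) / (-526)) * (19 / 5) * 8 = -4104 / 2405135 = -0.00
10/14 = 5/7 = 0.71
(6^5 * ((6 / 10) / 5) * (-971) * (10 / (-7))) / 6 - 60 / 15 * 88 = 7538176 / 35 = 215376.46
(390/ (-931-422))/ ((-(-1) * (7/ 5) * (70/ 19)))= -1235/ 22099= -0.06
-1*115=-115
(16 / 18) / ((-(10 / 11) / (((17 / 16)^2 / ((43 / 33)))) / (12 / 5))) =-34969 / 17200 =-2.03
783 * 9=7047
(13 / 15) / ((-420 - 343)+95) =-13 / 10020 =-0.00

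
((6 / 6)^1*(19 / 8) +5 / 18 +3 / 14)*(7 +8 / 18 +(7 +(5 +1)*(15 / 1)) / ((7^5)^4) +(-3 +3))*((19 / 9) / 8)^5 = 4782020829866921800459372925 / 175079918992658322140481650688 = 0.03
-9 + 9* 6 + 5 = 50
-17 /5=-3.40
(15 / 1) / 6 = 5 / 2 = 2.50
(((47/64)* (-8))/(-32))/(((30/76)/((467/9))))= 417031/17280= 24.13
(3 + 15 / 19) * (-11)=-41.68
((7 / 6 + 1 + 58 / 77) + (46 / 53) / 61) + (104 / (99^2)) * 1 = 1306330241 / 443612862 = 2.94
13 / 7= 1.86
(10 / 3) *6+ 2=22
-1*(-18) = 18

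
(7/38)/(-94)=-7/3572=-0.00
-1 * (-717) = 717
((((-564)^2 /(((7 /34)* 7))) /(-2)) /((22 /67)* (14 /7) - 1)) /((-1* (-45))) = 40256816 /5635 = 7144.07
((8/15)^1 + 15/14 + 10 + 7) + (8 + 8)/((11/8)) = 69857/2310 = 30.24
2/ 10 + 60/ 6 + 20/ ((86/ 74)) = 5893/ 215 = 27.41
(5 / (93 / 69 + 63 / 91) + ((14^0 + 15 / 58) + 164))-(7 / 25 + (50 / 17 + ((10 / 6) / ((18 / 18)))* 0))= 123666389 / 751825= 164.49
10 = 10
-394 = -394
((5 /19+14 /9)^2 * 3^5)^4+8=7088725039877640936089 /16983563041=417387389369.64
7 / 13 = 0.54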